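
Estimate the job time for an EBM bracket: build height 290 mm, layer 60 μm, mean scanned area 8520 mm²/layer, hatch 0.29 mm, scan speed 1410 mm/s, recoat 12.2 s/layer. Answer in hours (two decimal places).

44.36 hours

Layers = ⌈290/0.06⌉ = 4834.
Per-layer scan distance = 8520 / 0.29, so 29379.3 mm.
Beam time per layer = 29379.3 / 1410, so 20.8364 s.
Time per layer = 20.8364 + 12.2 = 33.0364 s.
4834 layers × 33.0364 s/layer = 159697.9576 s, i.e. 44.36 hours.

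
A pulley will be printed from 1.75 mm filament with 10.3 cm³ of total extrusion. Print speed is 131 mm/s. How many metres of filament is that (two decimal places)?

4.28 m

Filament cross-section = π × (1.75/2)² = 2.4053 mm².
L = 10300 mm³ / 2.4053 mm² = 4282.21 mm, i.e. 4.28 m.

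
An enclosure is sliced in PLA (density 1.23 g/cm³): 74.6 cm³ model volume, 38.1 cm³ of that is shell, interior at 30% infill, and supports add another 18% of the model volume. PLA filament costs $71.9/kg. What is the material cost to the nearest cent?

$5.53

Volume inside the shell = 74.6 − 38.1, so 36.5 cm³.
Infill deposited = 0.30 × 36.5 = 10.95 cm³.
Support: 0.18 × 74.6 → 13.428 cm³.
Total extruded: 38.1 + 10.95 + 13.428 → 62.478 cm³.
Mass = 62.478 × 1.23 = 76.84794 g.
Cost = 76.84794 g / 1000 × $71.9/kg = $5.53.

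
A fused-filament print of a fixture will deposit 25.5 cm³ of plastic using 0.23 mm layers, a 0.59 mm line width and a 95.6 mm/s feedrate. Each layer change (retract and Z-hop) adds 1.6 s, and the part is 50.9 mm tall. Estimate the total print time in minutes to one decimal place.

Extrusion cross-section: 0.23 × 0.59 → 0.1357 mm².
Toolpath length = 25.5 cm³ / 0.1357 mm² = 25500 / 0.1357 = 187914.5 mm.
Time extruding: 187914.5 / 95.6 → 1965.6 s.
Layers = ⌈50.9/0.23⌉ = 222.
Z-hop total = 222 × 1.6 = 355.2 s.
Altogether 1965.6 + 355.2 = 2320.8 s, i.e. 38.7 minutes.

38.7 minutes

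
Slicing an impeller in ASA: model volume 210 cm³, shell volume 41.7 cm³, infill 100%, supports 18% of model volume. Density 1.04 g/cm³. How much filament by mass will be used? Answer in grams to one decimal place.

Infill region = 210 − 41.7 = 168.3 cm³.
Infill deposited = 1.00 × 168.3 = 168.3 cm³.
Support = 0.18 × 210, so 37.8 cm³.
Total printed volume = 41.7 + 168.3 + 37.8, so 247.8 cm³.
Mass: 247.8 × 1.04 → 257.712 g.

257.7 g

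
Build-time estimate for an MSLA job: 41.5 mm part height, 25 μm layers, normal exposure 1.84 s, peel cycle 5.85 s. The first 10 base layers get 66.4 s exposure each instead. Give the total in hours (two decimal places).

3.73 hours

Layers = ⌈41.5/0.025⌉ = 1660.
Base layers = 10 × (66.4 + 5.85), so 722.5 s.
Regular layers: 1650 × (1.84 + 5.85) → 12688.5 s.
Sum: 722.5 + 12688.5 = 13411 s → 3.73 hours.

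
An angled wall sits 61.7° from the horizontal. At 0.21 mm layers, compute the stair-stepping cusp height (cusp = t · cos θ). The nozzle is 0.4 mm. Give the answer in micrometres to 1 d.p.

99.6 μm

h_c = t·cos θ = 0.21 × 0.4741 = 0.099561 mm (99.6 μm).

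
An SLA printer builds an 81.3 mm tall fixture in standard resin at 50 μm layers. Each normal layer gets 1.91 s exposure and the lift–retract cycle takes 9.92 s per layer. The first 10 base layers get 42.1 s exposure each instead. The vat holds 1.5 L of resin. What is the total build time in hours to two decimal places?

5.45 hours

Layers = ⌈81.3/0.05⌉ = 1626.
Burn-in layers = 10 × (42.1 + 9.92), so 520.2 s.
Regular layers: 1616 × (1.91 + 9.92) → 19117.28 s.
Sum: 520.2 + 19117.28 = 19637.48 s → 5.45 hours.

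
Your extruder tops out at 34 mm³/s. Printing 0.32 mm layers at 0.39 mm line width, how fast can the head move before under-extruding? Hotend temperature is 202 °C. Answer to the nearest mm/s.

272 mm/s

Bead cross-section = 0.32 × 0.39 = 0.1248 mm².
v_max = Q/A = 34/0.1248 = 272.44 mm/s → 272 mm/s.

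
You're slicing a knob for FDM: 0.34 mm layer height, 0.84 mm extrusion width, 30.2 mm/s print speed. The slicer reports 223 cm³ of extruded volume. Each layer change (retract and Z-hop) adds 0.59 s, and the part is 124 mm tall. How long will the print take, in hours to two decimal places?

Line area = 0.34 × 0.84 = 0.2856 mm².
Toolpath length = 223 cm³ / 0.2856 mm² = 223000 / 0.2856 = 780812.3 mm.
Print-move time: 780812.3 / 30.2 → 25854.7 s.
Layer count = ceil(124 / 0.34) = 365.
Layer-change overhead = 365 × 0.59 = 215.35 s.
Total = 25854.7 + 215.35 = 26070.05 s = 7.24 hours.

7.24 hours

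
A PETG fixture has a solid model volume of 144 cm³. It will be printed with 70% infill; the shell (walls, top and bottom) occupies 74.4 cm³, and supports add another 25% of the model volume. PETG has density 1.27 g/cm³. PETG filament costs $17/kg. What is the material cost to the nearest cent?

$3.44

Infill region: 144 − 74.4 → 69.6 cm³.
Deposited infill = 0.70 × 69.6, so 48.72 cm³.
Support = 0.25 × 144 = 36 cm³.
Total extruded = 74.4 + 48.72 + 36 = 159.12 cm³.
Mass = 159.12 × 1.27, so 202.0824 g.
At $17/kg: 202.0824/1000 × 17 = $3.44.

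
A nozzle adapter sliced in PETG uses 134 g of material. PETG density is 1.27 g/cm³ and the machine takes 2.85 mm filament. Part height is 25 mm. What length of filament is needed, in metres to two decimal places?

16.54 m

Extruded volume: 134/1.27 = 105.5118 cm³ (105511.8 mm³).
Cross-section of 2.85 mm filament: π·(2.85/2)² = 6.3794 mm².
Length = 105511.8 / 6.3794 = 16539.46 mm = 16.54 m.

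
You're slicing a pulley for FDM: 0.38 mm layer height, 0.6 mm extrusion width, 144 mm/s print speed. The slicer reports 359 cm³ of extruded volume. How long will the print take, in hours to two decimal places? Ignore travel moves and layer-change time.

3.04 hours

Line area = 0.38 × 0.6 = 0.228 mm².
Toolpath length = 359 cm³ / 0.228 mm² = 359000 / 0.228 = 1574561.4 mm.
Time extruding = 1574561.4 / 144 = 10934.5 s.
Converting: 10934.5 s = 3.04 hours.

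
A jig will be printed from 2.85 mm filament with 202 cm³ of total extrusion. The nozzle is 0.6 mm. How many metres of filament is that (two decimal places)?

Filament cross-section = π × (2.85/2)² = 6.3794 mm².
Length = 202 cm³ / 6.3794 mm² = 202000 / 6.3794 = 31664.42 mm = 31.66 m.

31.66 m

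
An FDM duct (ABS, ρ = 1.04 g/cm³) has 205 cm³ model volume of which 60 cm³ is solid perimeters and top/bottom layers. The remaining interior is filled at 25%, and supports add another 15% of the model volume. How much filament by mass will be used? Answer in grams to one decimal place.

132.1 g

Volume inside the shell = 205 − 60, so 145 cm³.
Infill deposited = 0.25 × 145, so 36.25 cm³.
Support: 0.15 × 205 → 30.75 cm³.
Total extruded = 60 + 36.25 + 30.75, so 127 cm³.
Mass: 127 × 1.04 → 132.08 g.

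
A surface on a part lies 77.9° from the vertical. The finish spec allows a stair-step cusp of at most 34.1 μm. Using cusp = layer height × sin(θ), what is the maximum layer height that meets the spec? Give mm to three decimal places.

0.035 mm

Layer height = cusp / sin(77.9°) = 0.0341 / 0.9778 = 0.035 mm.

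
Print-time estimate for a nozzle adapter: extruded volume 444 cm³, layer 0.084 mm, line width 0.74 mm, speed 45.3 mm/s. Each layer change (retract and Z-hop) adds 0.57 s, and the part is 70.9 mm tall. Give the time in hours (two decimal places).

43.93 hours

Extrusion cross-section = 0.084 × 0.74, so 0.06216 mm².
Toolpath length = 444 cm³ / 0.06216 mm² = 444000 / 0.06216 = 7142857.1 mm.
Extrusion time = 7142857.1 / 45.3, so 157679 s.
Layer count = ceil(70.9 / 0.084) = 845.
Layer-change overhead: 845 × 0.57 → 481.65 s.
Total = 157679 + 481.65 = 158160.65 s = 43.93 hours.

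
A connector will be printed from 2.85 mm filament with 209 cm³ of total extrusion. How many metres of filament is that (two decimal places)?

A = π r² = π × 1.425² = 6.3794 mm².
L = 209000 mm³ / 6.3794 mm² = 32761.7 mm, i.e. 32.76 m.

32.76 m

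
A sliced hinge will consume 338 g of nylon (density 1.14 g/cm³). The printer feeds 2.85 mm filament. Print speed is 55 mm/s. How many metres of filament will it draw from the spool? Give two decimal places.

46.48 m

Volume = 338 g / 1.14 g·cm⁻³ = 296.4912 cm³ = 296491.2 mm³.
Filament cross-section = π × (2.85/2)² = 6.3794 mm².
Length = 296491.2 / 6.3794 = 46476.35 mm = 46.48 m.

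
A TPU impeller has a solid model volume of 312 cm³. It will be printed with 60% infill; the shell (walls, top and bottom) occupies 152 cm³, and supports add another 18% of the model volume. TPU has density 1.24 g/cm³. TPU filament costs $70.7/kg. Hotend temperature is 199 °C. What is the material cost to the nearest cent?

Volume inside the shell = 312 − 152, so 160 cm³.
Deposited infill = 0.60 × 160 = 96 cm³.
Support = 0.18 × 312, so 56.16 cm³.
Total printed volume: 152 + 96 + 56.16 → 304.16 cm³.
Mass = 304.16 × 1.24 = 377.1584 g.
Cost = 377.1584 g / 1000 × $70.7/kg = $26.67.

$26.67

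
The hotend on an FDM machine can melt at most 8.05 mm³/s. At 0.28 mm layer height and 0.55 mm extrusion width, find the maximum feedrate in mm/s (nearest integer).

Bead cross-section = 0.28 × 0.55, so 0.154 mm².
Max speed = 8.05 / 0.154 = 52.27 ≈ 52 mm/s.

52 mm/s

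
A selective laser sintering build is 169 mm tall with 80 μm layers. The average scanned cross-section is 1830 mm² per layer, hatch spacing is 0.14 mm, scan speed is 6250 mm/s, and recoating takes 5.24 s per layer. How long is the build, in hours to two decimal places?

Layers = ⌈169/0.08⌉ = 2113.
Per-layer scan distance: 1830 / 0.14 → 13071.4 mm.
Scan time per layer: 13071.4 / 6250 → 2.0914 s.
Time per layer = 2.0914 + 5.24, so 7.3314 s.
Build time = 2113 × 7.3314 = 15491.2482 s = 4.30 hours.

4.30 hours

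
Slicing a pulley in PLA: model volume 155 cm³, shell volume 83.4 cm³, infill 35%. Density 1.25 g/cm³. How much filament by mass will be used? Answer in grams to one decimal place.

Volume inside the shell = 155 − 83.4, so 71.6 cm³.
Deposited infill = 0.35 × 71.6, so 25.06 cm³.
Deposited volume = 83.4 + 25.06 = 108.46 cm³.
Mass = 108.46 × 1.25 = 135.575 g.

135.6 g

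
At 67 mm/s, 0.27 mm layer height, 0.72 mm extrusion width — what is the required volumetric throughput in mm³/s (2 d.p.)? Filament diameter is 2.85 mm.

Bead cross-section = 0.27 × 0.72, so 0.1944 mm².
Q = v·A = 67 × 0.1944 = 13.02 mm³/s.

13.02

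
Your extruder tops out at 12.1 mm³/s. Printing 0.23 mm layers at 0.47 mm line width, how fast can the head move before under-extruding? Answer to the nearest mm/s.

112 mm/s

A = 0.23 × 0.47, so 0.1081 mm².
Max speed = 12.1 / 0.1081 = 111.93 ≈ 112 mm/s.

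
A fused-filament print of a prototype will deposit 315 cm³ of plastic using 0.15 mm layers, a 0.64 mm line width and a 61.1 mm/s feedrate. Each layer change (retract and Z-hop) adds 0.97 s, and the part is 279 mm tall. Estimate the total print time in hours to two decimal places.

Line area = 0.15 × 0.64, so 0.096 mm².
Path length: 315000 mm³ / 0.096 mm² → 3281250 mm.
Extrusion time = 3281250 / 61.1 = 53702.9 s.
Number of layers: 279 / 0.15 → 1860 (rounded up).
Layer-change overhead: 1860 × 0.97 → 1804.2 s.
Altogether 53702.9 + 1804.2 = 55507.1 s, i.e. 15.42 hours.

15.42 hours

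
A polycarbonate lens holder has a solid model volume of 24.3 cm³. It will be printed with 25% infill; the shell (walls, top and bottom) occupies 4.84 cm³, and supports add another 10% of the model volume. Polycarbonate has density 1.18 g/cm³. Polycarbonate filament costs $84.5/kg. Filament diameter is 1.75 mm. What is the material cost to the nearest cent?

$1.21

Infill region = 24.3 − 4.84, so 19.46 cm³.
Infill volume: 0.25 × 19.46 → 4.865 cm³.
Support: 0.10 × 24.3 → 2.43 cm³.
Total extruded: 4.84 + 4.865 + 2.43 → 12.135 cm³.
Mass = 12.135 × 1.18, so 14.3193 g.
Cost = 14.3193 g / 1000 × $84.5/kg = $1.21.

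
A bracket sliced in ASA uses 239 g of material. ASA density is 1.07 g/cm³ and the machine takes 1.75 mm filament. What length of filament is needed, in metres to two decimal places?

92.86 m

Volume = 239 g / 1.07 g·cm⁻³ = 223.3645 cm³ = 223364.5 mm³.
Cross-section of 1.75 mm filament: π·(1.75/2)² = 2.4053 mm².
L = V/A = 223364.5/2.4053 = 92863.47 mm → 92.86 m.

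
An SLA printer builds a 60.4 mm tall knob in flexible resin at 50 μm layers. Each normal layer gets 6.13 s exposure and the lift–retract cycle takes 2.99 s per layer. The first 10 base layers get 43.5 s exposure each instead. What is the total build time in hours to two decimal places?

3.16 hours

Layers = ⌈60.4/0.05⌉ = 1208.
Base layers = 10 × (43.5 + 2.99) = 464.9 s.
Regular layers = 1198 × (6.13 + 2.99), so 10925.76 s.
Sum: 464.9 + 10925.76 = 11390.66 s → 3.16 hours.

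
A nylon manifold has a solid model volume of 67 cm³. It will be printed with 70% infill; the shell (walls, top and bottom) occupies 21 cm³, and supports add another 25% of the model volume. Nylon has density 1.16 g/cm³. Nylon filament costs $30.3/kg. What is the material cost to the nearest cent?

Infill region: 67 − 21 → 46 cm³.
Infill volume = 0.70 × 46 = 32.2 cm³.
Support = 0.25 × 67, so 16.75 cm³.
Total printed volume = 21 + 32.2 + 16.75 = 69.95 cm³.
Mass: 69.95 × 1.16 → 81.142 g.
Cost = 81.142 g / 1000 × $30.3/kg = $2.46.

$2.46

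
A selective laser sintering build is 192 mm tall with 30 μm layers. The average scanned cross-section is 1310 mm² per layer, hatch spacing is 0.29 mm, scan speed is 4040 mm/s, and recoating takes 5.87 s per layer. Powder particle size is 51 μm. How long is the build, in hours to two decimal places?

Layers = ⌈192/0.03⌉ = 6400.
Hatch length per layer = 1310 / 0.29 = 4517.2 mm.
Laser time per layer: 4517.2 / 4040 → 1.1181 s.
Layer cycle = 1.1181 + 5.87, so 6.9881 s.
Total: 6400 × 6.9881 s = 44723.84 s → 12.42 hours.

12.42 hours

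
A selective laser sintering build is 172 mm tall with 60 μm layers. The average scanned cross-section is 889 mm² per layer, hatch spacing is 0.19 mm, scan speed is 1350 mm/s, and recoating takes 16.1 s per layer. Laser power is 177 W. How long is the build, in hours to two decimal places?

Layers = ⌈172/0.06⌉ = 2867.
Scan path per layer: 889 / 0.19 → 4678.9 mm.
Laser time per layer: 4678.9 / 1350 → 3.4659 s.
Time per layer: 3.4659 + 16.1 → 19.5659 s.
Total: 2867 × 19.5659 s = 56095.4353 s → 15.58 hours.

15.58 hours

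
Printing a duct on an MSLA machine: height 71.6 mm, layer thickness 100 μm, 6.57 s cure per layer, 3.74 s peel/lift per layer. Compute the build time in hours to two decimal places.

Layer count = ceil(71.6 / 0.1) = 716.
Per-layer time: 6.57 + 3.74 → 10.31 s.
Total = 716 × 10.31 = 7381.96 s = 2.05 hours.

2.05 hours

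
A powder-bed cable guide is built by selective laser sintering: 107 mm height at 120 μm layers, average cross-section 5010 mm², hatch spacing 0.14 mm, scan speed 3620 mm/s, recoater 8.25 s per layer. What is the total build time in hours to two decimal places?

Number of layers: 107 / 0.12 → 892 (rounded up).
Hatch length per layer = 5010 / 0.14, so 35785.7 mm.
Scan time per layer = 35785.7 / 3620, so 9.8856 s.
Per-layer time = 9.8856 + 8.25 = 18.1356 s.
892 layers × 18.1356 s/layer = 16176.9552 s, i.e. 4.49 hours.

4.49 hours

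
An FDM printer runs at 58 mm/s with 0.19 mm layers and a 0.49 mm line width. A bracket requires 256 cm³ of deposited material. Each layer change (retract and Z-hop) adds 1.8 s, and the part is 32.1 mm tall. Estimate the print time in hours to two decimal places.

Extrusion cross-section: 0.19 × 0.49 → 0.0931 mm².
Path length: 256000 mm³ / 0.0931 mm² → 2749731.5 mm.
Extrusion time = 2749731.5 / 58 = 47409.2 s.
Number of layers: 32.1 / 0.19 → 169 (rounded up).
Layer-change overhead = 169 × 1.8, so 304.2 s.
Total = 47409.2 + 304.2 = 47713.4 s = 13.25 hours.

13.25 hours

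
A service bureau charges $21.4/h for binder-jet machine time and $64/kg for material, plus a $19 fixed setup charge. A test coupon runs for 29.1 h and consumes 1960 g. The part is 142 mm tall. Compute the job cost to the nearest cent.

Machine cost = 21.4 × 29.1, so $622.74.
Material charge = 64 × 1960/1000 = $125.44.
Total = 622.74 + 125.44 + 19 = $767.18.

$767.18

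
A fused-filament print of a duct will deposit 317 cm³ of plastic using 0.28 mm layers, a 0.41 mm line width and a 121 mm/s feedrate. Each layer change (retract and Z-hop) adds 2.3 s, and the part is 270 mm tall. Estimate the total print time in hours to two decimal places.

6.96 hours

Extrusion cross-section = 0.28 × 0.41 = 0.1148 mm².
Total extruded path = 317000/0.1148 = 2761324 mm.
Extrusion time = 2761324 / 121, so 22820.9 s.
Layer count = ceil(270 / 0.28) = 965.
Layer-change overhead: 965 × 2.3 → 2219.5 s.
Total = 22820.9 + 2219.5 = 25040.4 s = 6.96 hours.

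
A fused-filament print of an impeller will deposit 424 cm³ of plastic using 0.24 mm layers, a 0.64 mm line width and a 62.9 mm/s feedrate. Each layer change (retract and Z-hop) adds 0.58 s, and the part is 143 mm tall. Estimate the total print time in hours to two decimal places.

Extrusion cross-section = 0.24 × 0.64, so 0.1536 mm².
Toolpath length = 424 cm³ / 0.1536 mm² = 424000 / 0.1536 = 2760416.7 mm.
Time extruding = 2760416.7 / 62.9, so 43885.8 s.
Number of layers: 143 / 0.24 → 596 (rounded up).
Z-hop total = 596 × 0.58 = 345.68 s.
Altogether 43885.8 + 345.68 = 44231.48 s, i.e. 12.29 hours.

12.29 hours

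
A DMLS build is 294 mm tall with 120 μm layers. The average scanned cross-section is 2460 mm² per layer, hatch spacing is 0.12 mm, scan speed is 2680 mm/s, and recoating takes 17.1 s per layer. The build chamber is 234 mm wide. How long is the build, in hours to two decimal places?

Layer count = ceil(294 / 0.12) = 2450.
Per-layer scan distance = 2460 / 0.12 = 20500 mm.
Laser time per layer: 20500 / 2680 → 7.6493 s.
Time per layer: 7.6493 + 17.1 → 24.7493 s.
Build time = 2450 × 24.7493 = 60635.785 s = 16.84 hours.

16.84 hours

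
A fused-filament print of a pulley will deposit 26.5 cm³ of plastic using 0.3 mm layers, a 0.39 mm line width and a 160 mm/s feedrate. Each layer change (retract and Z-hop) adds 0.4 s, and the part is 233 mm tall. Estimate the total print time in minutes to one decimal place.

Line area: 0.3 × 0.39 → 0.117 mm².
Path length: 26500 mm³ / 0.117 mm² → 226495.7 mm.
Extrusion time = 226495.7 / 160, so 1415.6 s.
Number of layers: 233 / 0.3 → 777 (rounded up).
Non-print overhead = 777 × 0.4 = 310.8 s.
Altogether 1415.6 + 310.8 = 1726.4 s, i.e. 28.8 minutes.

28.8 minutes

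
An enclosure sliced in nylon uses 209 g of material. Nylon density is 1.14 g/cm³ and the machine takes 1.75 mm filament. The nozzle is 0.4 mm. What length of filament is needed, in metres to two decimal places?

Volume = 209 g / 1.14 g·cm⁻³ = 183.3333 cm³ = 183333.3 mm³.
Filament cross-section = π × (1.75/2)² = 2.4053 mm².
L = V/A = 183333.3/2.4053 = 76220.55 mm → 76.22 m.

76.22 m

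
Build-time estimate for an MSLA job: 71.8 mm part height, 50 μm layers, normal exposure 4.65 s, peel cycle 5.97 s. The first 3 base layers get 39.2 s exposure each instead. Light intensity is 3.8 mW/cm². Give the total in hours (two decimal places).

4.26 hours

Layer count = ceil(71.8 / 0.05) = 1436.
Base layers = 3 × (39.2 + 5.97) = 135.51 s.
Regular layers: 1433 × (4.65 + 5.97) → 15218.46 s.
Sum: 135.51 + 15218.46 = 15353.97 s → 4.26 hours.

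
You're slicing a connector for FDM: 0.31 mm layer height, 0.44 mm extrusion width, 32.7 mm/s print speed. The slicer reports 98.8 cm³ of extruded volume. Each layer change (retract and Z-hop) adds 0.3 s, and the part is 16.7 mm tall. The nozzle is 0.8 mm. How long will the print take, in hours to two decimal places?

6.16 hours

Line area = 0.31 × 0.44 = 0.1364 mm².
Toolpath length = 98.8 cm³ / 0.1364 mm² = 98800 / 0.1364 = 724340.2 mm.
Print-move time = 724340.2 / 32.7 = 22151.1 s.
Layers = ⌈16.7/0.31⌉ = 54.
Non-print overhead = 54 × 0.3, so 16.2 s.
Total = 22151.1 + 16.2 = 22167.3 s = 6.16 hours.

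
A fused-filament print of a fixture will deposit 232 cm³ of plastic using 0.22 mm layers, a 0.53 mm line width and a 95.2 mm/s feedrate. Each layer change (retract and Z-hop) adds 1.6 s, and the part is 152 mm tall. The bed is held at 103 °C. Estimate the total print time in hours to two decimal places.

6.11 hours

Extrusion cross-section = 0.22 × 0.53 = 0.1166 mm².
Path length: 232000 mm³ / 0.1166 mm² → 1989708.4 mm.
Print-move time = 1989708.4 / 95.2, so 20900.3 s.
Layers = ⌈152/0.22⌉ = 691.
Z-hop total = 691 × 1.6 = 1105.6 s.
Total = 20900.3 + 1105.6 = 22005.9 s = 6.11 hours.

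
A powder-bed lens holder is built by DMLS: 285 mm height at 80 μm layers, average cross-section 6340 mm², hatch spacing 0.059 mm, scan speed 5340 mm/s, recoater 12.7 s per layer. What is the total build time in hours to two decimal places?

32.49 hours

Number of layers: 285 / 0.08 → 3563 (rounded up).
Per-layer scan distance = 6340 / 0.059, so 107457.6 mm.
Laser time per layer = 107457.6 / 5340 = 20.1231 s.
Time per layer = 20.1231 + 12.7, so 32.8231 s.
Total: 3563 × 32.8231 s = 116948.7053 s → 32.49 hours.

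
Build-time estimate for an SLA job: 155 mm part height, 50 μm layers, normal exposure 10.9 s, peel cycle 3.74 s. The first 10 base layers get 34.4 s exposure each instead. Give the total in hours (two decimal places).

Layers = ⌈155/0.05⌉ = 3100.
Bottom layers = 10 × (34.4 + 3.74), so 381.4 s.
Remaining layers: 3090 × (10.9 + 3.74) → 45237.6 s.
Total = 381.4 + 45237.6 = 45619 s = 12.67 hours.

12.67 hours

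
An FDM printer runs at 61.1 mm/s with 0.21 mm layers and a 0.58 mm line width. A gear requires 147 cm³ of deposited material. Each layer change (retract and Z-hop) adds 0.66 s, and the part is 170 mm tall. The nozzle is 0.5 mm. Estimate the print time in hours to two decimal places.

Extrusion cross-section = 0.21 × 0.58, so 0.1218 mm².
Path length: 147000 mm³ / 0.1218 mm² → 1206896.6 mm.
Print-move time = 1206896.6 / 61.1 = 19752.8 s.
Layers = ⌈170/0.21⌉ = 810.
Z-hop total = 810 × 0.66, so 534.6 s.
Total = 19752.8 + 534.6 = 20287.4 s = 5.64 hours.

5.64 hours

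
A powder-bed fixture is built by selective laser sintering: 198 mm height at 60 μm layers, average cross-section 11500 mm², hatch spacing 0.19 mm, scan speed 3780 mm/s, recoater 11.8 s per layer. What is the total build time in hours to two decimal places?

Number of layers: 198 / 0.06 → 3300 (rounded up).
Per-layer scan distance: 11500 / 0.19 → 60526.3 mm.
Laser time per layer: 60526.3 / 3780 → 16.0122 s.
Layer cycle: 16.0122 + 11.8 → 27.8122 s.
Total: 3300 × 27.8122 s = 91780.26 s → 25.49 hours.

25.49 hours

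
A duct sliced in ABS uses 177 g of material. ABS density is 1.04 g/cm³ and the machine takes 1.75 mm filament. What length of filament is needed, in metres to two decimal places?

Volume = 177 g / 1.04 g·cm⁻³ = 170.1923 cm³ = 170192.3 mm³.
A = π r² = π × 0.875² = 2.4053 mm².
L = V/A = 170192.3/2.4053 = 70757.2 mm → 70.76 m.

70.76 m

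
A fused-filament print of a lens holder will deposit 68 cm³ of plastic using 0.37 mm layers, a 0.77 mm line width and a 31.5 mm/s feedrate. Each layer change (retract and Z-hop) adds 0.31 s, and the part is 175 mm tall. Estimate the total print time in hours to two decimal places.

Extrusion cross-section = 0.37 × 0.77, so 0.2849 mm².
Path length: 68000 mm³ / 0.2849 mm² → 238680.2 mm.
Extrusion time: 238680.2 / 31.5 → 7577.1 s.
Layers = ⌈175/0.37⌉ = 473.
Z-hop total = 473 × 0.31, so 146.63 s.
Total = 7577.1 + 146.63 = 7723.73 s = 2.15 hours.

2.15 hours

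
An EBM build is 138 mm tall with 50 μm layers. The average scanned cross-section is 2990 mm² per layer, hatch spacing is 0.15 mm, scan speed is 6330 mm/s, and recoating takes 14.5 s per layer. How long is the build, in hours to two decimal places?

13.53 hours

Number of layers: 138 / 0.05 → 2760 (rounded up).
Per-layer scan distance = 2990 / 0.15 = 19933.3 mm.
Scan time per layer: 19933.3 / 6330 → 3.149 s.
Layer cycle: 3.149 + 14.5 → 17.649 s.
Total: 2760 × 17.649 s = 48711.24 s → 13.53 hours.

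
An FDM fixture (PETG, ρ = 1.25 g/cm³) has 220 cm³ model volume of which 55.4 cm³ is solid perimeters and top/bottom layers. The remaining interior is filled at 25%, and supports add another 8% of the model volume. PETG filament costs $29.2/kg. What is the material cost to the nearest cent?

Infill region = 220 − 55.4, so 164.6 cm³.
Deposited infill: 0.25 × 164.6 → 41.15 cm³.
Support = 0.08 × 220 = 17.6 cm³.
Total printed volume: 55.4 + 41.15 + 17.6 → 114.15 cm³.
Mass: 114.15 × 1.25 → 142.6875 g.
At $29.2/kg: 142.6875/1000 × 29.2 = $4.17.

$4.17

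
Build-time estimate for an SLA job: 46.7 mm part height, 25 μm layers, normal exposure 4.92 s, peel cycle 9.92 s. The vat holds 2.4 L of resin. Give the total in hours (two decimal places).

Number of layers: 46.7 / 0.025 → 1868 (rounded up).
Each layer takes = 4.92 + 9.92 = 14.84 s.
Build time: 1868 × 14.84 s = 27721.12 s, i.e. 7.70 hours.

7.70 hours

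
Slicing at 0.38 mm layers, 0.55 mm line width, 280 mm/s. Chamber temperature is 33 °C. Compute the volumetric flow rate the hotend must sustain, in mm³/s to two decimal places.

Bead cross-section: 0.38 × 0.55 → 0.209 mm².
Q = v·A = 280 × 0.209 = 58.52 mm³/s.

58.52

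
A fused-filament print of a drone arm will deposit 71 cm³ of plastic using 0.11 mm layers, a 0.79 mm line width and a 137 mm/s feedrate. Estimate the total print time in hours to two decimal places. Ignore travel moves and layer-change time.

1.66 hours

Line area: 0.11 × 0.79 → 0.0869 mm².
Toolpath length = 71 cm³ / 0.0869 mm² = 71000 / 0.0869 = 817031.1 mm.
Extrusion time = 817031.1 / 137 = 5963.7 s.
That's 5963.7 s → 1.66 hours.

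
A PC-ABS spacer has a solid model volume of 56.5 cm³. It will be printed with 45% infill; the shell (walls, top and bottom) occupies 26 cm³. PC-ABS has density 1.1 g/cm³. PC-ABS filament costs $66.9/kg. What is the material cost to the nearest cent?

Infill region: 56.5 − 26 → 30.5 cm³.
Infill deposited = 0.45 × 30.5, so 13.725 cm³.
Deposited volume = 26 + 13.725 = 39.725 cm³.
Mass = 39.725 × 1.1, so 43.6975 g.
At $66.9/kg: 43.6975/1000 × 66.9 = $2.92.

$2.92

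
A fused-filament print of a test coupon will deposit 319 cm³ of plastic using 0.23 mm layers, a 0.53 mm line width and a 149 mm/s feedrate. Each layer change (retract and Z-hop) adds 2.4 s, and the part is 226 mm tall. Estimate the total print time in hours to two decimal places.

5.53 hours

Bead cross-section: 0.23 × 0.53 → 0.1219 mm².
Path length: 319000 mm³ / 0.1219 mm² → 2616899.1 mm.
Time extruding = 2616899.1 / 149 = 17563.1 s.
Layers = ⌈226/0.23⌉ = 983.
Z-hop total = 983 × 2.4 = 2359.2 s.
Total = 17563.1 + 2359.2 = 19922.3 s = 5.53 hours.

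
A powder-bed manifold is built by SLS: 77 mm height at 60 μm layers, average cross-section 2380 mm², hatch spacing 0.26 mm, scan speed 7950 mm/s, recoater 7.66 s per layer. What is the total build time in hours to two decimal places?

Layer count = ceil(77 / 0.06) = 1284.
Scan path per layer = 2380 / 0.26 = 9153.8 mm.
Scan time per layer: 9153.8 / 7950 → 1.1514 s.
Time per layer = 1.1514 + 7.66 = 8.8114 s.
Total: 1284 × 8.8114 s = 11313.8376 s → 3.14 hours.

3.14 hours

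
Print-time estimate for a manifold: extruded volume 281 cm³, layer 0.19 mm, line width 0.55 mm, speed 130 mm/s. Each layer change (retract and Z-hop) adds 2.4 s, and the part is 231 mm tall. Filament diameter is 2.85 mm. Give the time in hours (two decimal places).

Extrusion cross-section: 0.19 × 0.55 → 0.1045 mm².
Path length: 281000 mm³ / 0.1045 mm² → 2688995.2 mm.
Print-move time = 2688995.2 / 130, so 20684.6 s.
Layer count = ceil(231 / 0.19) = 1216.
Z-hop total: 1216 × 2.4 → 2918.4 s.
Altogether 20684.6 + 2918.4 = 23603 s, i.e. 6.56 hours.

6.56 hours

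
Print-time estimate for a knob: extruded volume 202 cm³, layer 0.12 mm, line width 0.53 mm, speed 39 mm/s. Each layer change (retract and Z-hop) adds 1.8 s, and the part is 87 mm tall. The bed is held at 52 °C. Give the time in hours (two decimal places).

Line area = 0.12 × 0.53 = 0.0636 mm².
Toolpath length = 202 cm³ / 0.0636 mm² = 202000 / 0.0636 = 3176100.6 mm.
Extrusion time = 3176100.6 / 39, so 81438.5 s.
Number of layers: 87 / 0.12 → 725 (rounded up).
Z-hop total: 725 × 1.8 → 1305 s.
Total = 81438.5 + 1305 = 82743.5 s = 22.98 hours.

22.98 hours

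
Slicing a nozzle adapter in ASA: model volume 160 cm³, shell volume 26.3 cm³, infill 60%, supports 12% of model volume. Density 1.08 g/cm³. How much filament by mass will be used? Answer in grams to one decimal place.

135.8 g

Volume inside the shell: 160 − 26.3 → 133.7 cm³.
Infill volume = 0.60 × 133.7 = 80.22 cm³.
Support = 0.12 × 160 = 19.2 cm³.
Total extruded: 26.3 + 80.22 + 19.2 → 125.72 cm³.
Mass: 125.72 × 1.08 → 135.7776 g.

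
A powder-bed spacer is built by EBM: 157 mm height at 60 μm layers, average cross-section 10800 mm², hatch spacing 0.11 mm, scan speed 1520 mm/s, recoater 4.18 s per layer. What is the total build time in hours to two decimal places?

Layers = ⌈157/0.06⌉ = 2617.
Scan path per layer = 10800 / 0.11, so 98181.8 mm.
Beam time per layer = 98181.8 / 1520 = 64.5933 s.
Per-layer time: 64.5933 + 4.18 → 68.7733 s.
Total: 2617 × 68.7733 s = 179979.7261 s → 49.99 hours.

49.99 hours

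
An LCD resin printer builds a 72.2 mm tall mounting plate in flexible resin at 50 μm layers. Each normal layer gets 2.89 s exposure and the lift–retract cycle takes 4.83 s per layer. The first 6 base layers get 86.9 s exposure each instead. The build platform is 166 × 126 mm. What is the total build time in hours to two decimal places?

Number of layers: 72.2 / 0.05 → 1444 (rounded up).
Burn-in layers: 6 × (86.9 + 4.83) → 550.38 s.
Normal layers: 1438 × (2.89 + 4.83) → 11101.36 s.
Sum: 550.38 + 11101.36 = 11651.74 s → 3.24 hours.

3.24 hours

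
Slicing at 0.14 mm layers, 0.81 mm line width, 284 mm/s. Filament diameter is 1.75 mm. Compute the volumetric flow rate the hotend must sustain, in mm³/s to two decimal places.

Extrusion cross-section: 0.14 × 0.81 → 0.1134 mm².
Volumetric flow = 284 × 0.1134 = 32.21 mm³/s.

32.21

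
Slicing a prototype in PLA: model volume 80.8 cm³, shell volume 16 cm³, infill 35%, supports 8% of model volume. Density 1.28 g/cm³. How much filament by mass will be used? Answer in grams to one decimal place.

57.8 g

Volume inside the shell = 80.8 − 16 = 64.8 cm³.
Deposited infill = 0.35 × 64.8 = 22.68 cm³.
Support = 0.08 × 80.8, so 6.464 cm³.
Total printed volume = 16 + 22.68 + 6.464, so 45.144 cm³.
Mass: 45.144 × 1.28 → 57.78432 g.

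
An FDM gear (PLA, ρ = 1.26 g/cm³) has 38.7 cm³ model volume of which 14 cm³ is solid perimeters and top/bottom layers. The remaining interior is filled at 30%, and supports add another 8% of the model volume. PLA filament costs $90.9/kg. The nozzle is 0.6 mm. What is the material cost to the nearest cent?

Interior volume = 38.7 − 14, so 24.7 cm³.
Infill deposited = 0.30 × 24.7, so 7.41 cm³.
Support = 0.08 × 38.7, so 3.096 cm³.
Total extruded = 14 + 7.41 + 3.096 = 24.506 cm³.
Mass: 24.506 × 1.26 → 30.87756 g.
At $90.9/kg: 30.87756/1000 × 90.9 = $2.81.

$2.81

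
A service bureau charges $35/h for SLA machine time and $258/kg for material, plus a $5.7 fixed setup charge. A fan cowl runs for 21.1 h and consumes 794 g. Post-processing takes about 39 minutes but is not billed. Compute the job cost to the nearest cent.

Time charge = 35 × 21.1, so $738.50.
Material charge = 258 × 794/1000, so $204.852.
Total = 738.50 + 204.852 + 5.7 = 949.052 ≈ $949.05.

$949.05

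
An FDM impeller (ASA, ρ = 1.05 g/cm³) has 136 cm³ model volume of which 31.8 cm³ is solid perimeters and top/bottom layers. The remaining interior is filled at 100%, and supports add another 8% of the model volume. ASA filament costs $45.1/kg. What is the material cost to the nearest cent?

Volume inside the shell = 136 − 31.8, so 104.2 cm³.
Infill volume = 1.00 × 104.2 = 104.2 cm³.
Support: 0.08 × 136 → 10.88 cm³.
Deposited volume = 31.8 + 104.2 + 10.88 = 146.88 cm³.
Mass: 146.88 × 1.05 → 154.224 g.
At $45.1/kg: 154.224/1000 × 45.1 = $6.96.

$6.96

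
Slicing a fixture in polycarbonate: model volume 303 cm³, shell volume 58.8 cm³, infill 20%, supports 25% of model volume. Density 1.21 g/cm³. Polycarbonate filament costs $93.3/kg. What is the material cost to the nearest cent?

Infill region = 303 − 58.8, so 244.2 cm³.
Infill volume: 0.20 × 244.2 → 48.84 cm³.
Support: 0.25 × 303 → 75.75 cm³.
Total extruded: 58.8 + 48.84 + 75.75 → 183.39 cm³.
Mass = 183.39 × 1.21 = 221.9019 g.
At $93.3/kg: 221.9019/1000 × 93.3 = $20.70.

$20.70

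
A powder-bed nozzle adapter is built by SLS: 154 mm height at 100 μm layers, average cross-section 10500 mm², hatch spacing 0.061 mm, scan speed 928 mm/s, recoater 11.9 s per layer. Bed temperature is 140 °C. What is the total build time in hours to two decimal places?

Layer count = ceil(154 / 0.1) = 1540.
Per-layer scan distance = 10500 / 0.061, so 172131.1 mm.
Scan time per layer: 172131.1 / 928 → 185.4861 s.
Per-layer time: 185.4861 + 11.9 → 197.3861 s.
Total: 1540 × 197.3861 s = 303974.594 s → 84.44 hours.

84.44 hours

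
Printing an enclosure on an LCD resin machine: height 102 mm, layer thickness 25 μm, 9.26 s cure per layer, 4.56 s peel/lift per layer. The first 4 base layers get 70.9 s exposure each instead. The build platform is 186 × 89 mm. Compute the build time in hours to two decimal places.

15.73 hours

Layer count = ceil(102 / 0.025) = 4080.
Bottom layers: 4 × (70.9 + 4.56) → 301.84 s.
Normal layers: 4076 × (9.26 + 4.56) → 56330.32 s.
Total = 301.84 + 56330.32 = 56632.16 s = 15.73 hours.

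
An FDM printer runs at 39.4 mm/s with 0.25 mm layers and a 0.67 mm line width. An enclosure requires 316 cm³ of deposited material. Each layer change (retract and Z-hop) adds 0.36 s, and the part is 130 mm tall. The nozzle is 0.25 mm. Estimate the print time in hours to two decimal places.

Bead cross-section = 0.25 × 0.67 = 0.1675 mm².
Toolpath length = 316 cm³ / 0.1675 mm² = 316000 / 0.1675 = 1886567.2 mm.
Extrusion time: 1886567.2 / 39.4 → 47882.4 s.
Layers = ⌈130/0.25⌉ = 520.
Non-print overhead: 520 × 0.36 → 187.2 s.
Total = 47882.4 + 187.2 = 48069.6 s = 13.35 hours.

13.35 hours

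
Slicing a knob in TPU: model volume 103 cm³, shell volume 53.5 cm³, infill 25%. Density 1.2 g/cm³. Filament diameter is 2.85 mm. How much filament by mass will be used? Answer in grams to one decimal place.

Interior volume = 103 − 53.5 = 49.5 cm³.
Infill volume: 0.25 × 49.5 → 12.375 cm³.
Total printed volume: 53.5 + 12.375 → 65.875 cm³.
Mass = 65.875 × 1.2, so 79.05 g.

79.1 g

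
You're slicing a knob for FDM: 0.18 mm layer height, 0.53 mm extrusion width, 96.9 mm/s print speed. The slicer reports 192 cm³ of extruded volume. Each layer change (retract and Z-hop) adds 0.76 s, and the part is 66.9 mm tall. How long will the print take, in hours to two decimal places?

Line area = 0.18 × 0.53, so 0.0954 mm².
Toolpath length = 192 cm³ / 0.0954 mm² = 192000 / 0.0954 = 2012578.6 mm.
Time extruding = 2012578.6 / 96.9, so 20769.6 s.
Layer count = ceil(66.9 / 0.18) = 372.
Layer-change overhead = 372 × 0.76, so 282.72 s.
Total = 20769.6 + 282.72 = 21052.32 s = 5.85 hours.

5.85 hours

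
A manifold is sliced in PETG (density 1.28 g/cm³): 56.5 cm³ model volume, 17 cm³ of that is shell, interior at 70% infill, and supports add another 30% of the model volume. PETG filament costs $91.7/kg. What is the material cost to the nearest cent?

Infill region: 56.5 − 17 → 39.5 cm³.
Infill volume = 0.70 × 39.5, so 27.65 cm³.
Support: 0.30 × 56.5 → 16.95 cm³.
Total printed volume: 17 + 27.65 + 16.95 → 61.6 cm³.
Mass: 61.6 × 1.28 → 78.848 g.
At $91.7/kg: 78.848/1000 × 91.7 = $7.23.

$7.23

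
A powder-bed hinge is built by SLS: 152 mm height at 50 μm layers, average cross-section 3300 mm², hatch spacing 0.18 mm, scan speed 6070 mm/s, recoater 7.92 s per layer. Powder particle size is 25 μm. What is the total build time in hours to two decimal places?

Layers = ⌈152/0.05⌉ = 3040.
Hatch length per layer = 3300 / 0.18 = 18333.3 mm.
Per-layer scan time: 18333.3 / 6070 → 3.0203 s.
Layer cycle = 3.0203 + 7.92, so 10.9403 s.
Total: 3040 × 10.9403 s = 33258.512 s → 9.24 hours.

9.24 hours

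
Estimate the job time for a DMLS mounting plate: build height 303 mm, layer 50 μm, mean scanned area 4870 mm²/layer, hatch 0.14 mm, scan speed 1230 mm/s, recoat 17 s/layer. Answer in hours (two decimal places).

76.22 hours

Number of layers: 303 / 0.05 → 6060 (rounded up).
Scan path per layer = 4870 / 0.14 = 34785.7 mm.
Per-layer scan time = 34785.7 / 1230 = 28.2811 s.
Per-layer time = 28.2811 + 17, so 45.2811 s.
Total: 6060 × 45.2811 s = 274403.466 s → 76.22 hours.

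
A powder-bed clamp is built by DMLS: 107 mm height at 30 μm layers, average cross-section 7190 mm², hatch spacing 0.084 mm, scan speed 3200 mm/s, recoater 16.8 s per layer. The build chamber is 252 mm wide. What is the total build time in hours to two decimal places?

43.15 hours

Layer count = ceil(107 / 0.03) = 3567.
Hatch length per layer = 7190 / 0.084 = 85595.2 mm.
Scan time per layer = 85595.2 / 3200 = 26.7485 s.
Layer cycle: 26.7485 + 16.8 → 43.5485 s.
3567 layers × 43.5485 s/layer = 155337.4995 s, i.e. 43.15 hours.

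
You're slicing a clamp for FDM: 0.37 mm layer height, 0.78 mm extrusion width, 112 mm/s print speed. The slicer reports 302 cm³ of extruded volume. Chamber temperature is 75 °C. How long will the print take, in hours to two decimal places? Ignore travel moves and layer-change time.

2.60 hours

Bead cross-section = 0.37 × 0.78 = 0.2886 mm².
Toolpath length = 302 cm³ / 0.2886 mm² = 302000 / 0.2886 = 1046431 mm.
Print-move time: 1046431 / 112 → 9343.1 s.
Converting: 9343.1 s = 2.60 hours.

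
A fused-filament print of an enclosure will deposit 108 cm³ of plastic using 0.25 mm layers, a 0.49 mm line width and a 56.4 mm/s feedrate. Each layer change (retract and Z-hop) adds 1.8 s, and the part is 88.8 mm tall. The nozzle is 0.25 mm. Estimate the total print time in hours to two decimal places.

4.52 hours

Extrusion cross-section: 0.25 × 0.49 → 0.1225 mm².
Path length: 108000 mm³ / 0.1225 mm² → 881632.7 mm.
Print-move time: 881632.7 / 56.4 → 15631.8 s.
Layer count = ceil(88.8 / 0.25) = 356.
Layer-change overhead = 356 × 1.8, so 640.8 s.
Altogether 15631.8 + 640.8 = 16272.6 s, i.e. 4.52 hours.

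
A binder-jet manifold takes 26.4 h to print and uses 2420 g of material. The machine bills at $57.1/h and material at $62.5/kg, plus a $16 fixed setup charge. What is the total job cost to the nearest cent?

Machine-time cost = 57.1 × 26.4, so $1507.44.
Material cost = 62.5 × 2420/1000, so $151.25.
Total = 1507.44 + 151.25 + 16 = $1674.69.

$1674.69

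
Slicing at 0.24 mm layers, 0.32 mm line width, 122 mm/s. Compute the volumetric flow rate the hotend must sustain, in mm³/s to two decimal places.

Extrusion cross-section: 0.24 × 0.32 → 0.0768 mm².
Volumetric flow = 122 × 0.0768 = 9.37 mm³/s.

9.37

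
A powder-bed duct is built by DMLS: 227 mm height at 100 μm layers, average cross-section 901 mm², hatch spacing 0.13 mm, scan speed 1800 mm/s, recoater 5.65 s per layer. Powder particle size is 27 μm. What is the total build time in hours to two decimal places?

5.99 hours

Layer count = ceil(227 / 0.1) = 2270.
Hatch length per layer = 901 / 0.13, so 6930.8 mm.
Laser time per layer = 6930.8 / 1800 = 3.8504 s.
Time per layer = 3.8504 + 5.65, so 9.5004 s.
2270 layers × 9.5004 s/layer = 21565.908 s, i.e. 5.99 hours.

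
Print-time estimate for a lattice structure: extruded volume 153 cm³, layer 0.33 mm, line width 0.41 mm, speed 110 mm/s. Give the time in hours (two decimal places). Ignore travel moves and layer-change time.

2.86 hours

Extrusion cross-section = 0.33 × 0.41, so 0.1353 mm².
Total extruded path = 153000/0.1353 = 1130820.4 mm.
Extrusion time = 1130820.4 / 110 = 10280.2 s.
10280.2 s = 2.86 hours.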